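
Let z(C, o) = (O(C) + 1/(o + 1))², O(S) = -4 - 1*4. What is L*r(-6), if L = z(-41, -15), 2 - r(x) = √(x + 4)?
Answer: 12769/98 - 12769*I*√2/196 ≈ 130.3 - 92.133*I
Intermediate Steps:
O(S) = -8 (O(S) = -4 - 4 = -8)
z(C, o) = (-8 + 1/(1 + o))² (z(C, o) = (-8 + 1/(o + 1))² = (-8 + 1/(1 + o))²)
r(x) = 2 - √(4 + x) (r(x) = 2 - √(x + 4) = 2 - √(4 + x))
L = 12769/196 (L = (7 + 8*(-15))²/(1 - 15)² = (7 - 120)²/(-14)² = (1/196)*(-113)² = (1/196)*12769 = 12769/196 ≈ 65.148)
L*r(-6) = 12769*(2 - √(4 - 6))/196 = 12769*(2 - √(-2))/196 = 12769*(2 - I*√2)/196 = 12769/98 - 12769*I*√2/196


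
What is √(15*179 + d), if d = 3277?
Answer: √5962 ≈ 77.214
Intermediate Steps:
√(15*179 + d) = √(15*179 + 3277) = √(2685 + 3277) = √5962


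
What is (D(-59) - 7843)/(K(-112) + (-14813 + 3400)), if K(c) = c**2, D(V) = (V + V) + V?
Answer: -8020/1131 ≈ -7.0911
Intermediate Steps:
D(V) = 3*V (D(V) = 2*V + V = 3*V)
(D(-59) - 7843)/(K(-112) + (-14813 + 3400)) = (3*(-59) - 7843)/((-112)**2 + (-14813 + 3400)) = (-177 - 7843)/(12544 - 11413) = -8020/1131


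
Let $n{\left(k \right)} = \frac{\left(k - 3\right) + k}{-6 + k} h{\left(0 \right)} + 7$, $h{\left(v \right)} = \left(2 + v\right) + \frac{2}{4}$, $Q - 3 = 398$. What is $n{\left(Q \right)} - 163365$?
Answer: $- \frac{25809765}{158} \approx -1.6335 \cdot 10^{5}$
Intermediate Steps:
$Q = 401$ ($Q = 3 + 398 = 401$)
$h{\left(v \right)} = \frac{5}{2} + v$ ($h{\left(v \right)} = \left(2 + v\right) + 2 \cdot \frac{1}{4} = \left(2 + v\right) + \frac{1}{2} = \frac{5}{2} + v$)
$n{\left(k \right)} = 7 + \frac{5 \left(-3 + 2 k\right)}{2 \left(-6 + k\right)}$ ($n{\left(k \right)} = \frac{\left(k - 3\right) + k}{-6 + k} \left(\frac{5}{2} + 0\right) + 7 = \frac{\left(-3 + k\right) + k}{-6 + k} \frac{5}{2} + 7 = \frac{-3 + 2 k}{-6 + k} \frac{5}{2} + 7 = \frac{5 \left(-3 + 2 k\right)}{2 \left(-6 + k\right)} + 7 = 7 + \frac{5 \left(-3 + 2 k\right)}{2 \left(-6 + k\right)}$)
$n{\left(Q \right)} - 163365 = \frac{3 \left(-33 + 8 \cdot 401\right)}{2 \left(-6 + 401\right)} - 163365 = \frac{3 \left(-33 + 3208\right)}{2 \cdot 395} - 163365 = \frac{3}{2} \cdot \frac{1}{395} \cdot 3175 - 163365 = \frac{1905}{158} - 163365 = - \frac{25809765}{158}$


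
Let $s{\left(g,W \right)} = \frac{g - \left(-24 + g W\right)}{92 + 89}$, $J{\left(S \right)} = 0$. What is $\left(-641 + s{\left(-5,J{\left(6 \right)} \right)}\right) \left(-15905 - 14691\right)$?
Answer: $\frac{3549197192}{181} \approx 1.9609 \cdot 10^{7}$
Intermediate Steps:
$s{\left(g,W \right)} = \frac{24}{181} + \frac{g}{181} - \frac{W g}{181}$ ($s{\left(g,W \right)} = \frac{g - \left(-24 + W g\right)}{181} = \left(g - \left(-24 + W g\right)\right) \frac{1}{181} = \left(24 + g - W g\right) \frac{1}{181} = \frac{24}{181} + \frac{g}{181} - \frac{W g}{181}$)
$\left(-641 + s{\left(-5,J{\left(6 \right)} \right)}\right) \left(-15905 - 14691\right) = \left(-641 + \left(\frac{24}{181} + \frac{1}{181} \left(-5\right) - 0 \left(-5\right)\right)\right) \left(-15905 - 14691\right) = \left(-641 + \left(\frac{24}{181} - \frac{5}{181} + 0\right)\right) \left(-30596\right) = \left(-641 + \frac{19}{181}\right) \left(-30596\right) = \left(- \frac{116002}{181}\right) \left(-30596\right) = \frac{3549197192}{181}$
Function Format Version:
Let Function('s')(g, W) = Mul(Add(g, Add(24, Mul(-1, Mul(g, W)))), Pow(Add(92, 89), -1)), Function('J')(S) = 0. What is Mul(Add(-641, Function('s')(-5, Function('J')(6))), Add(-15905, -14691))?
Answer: Rational(3549197192, 181) ≈ 1.9609e+7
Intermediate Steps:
Function('s')(g, W) = Add(Rational(24, 181), Mul(Rational(1, 181), g), Mul(Rational(-1, 181), W, g)) (Function('s')(g, W) = Mul(Add(g, Add(24, Mul(-1, Mul(W, g)))), Pow(181, -1)) = Mul(Add(g, Add(24, Mul(-1, W, g))), Rational(1, 181)) = Mul(Add(24, g, Mul(-1, W, g)), Rational(1, 181)) = Add(Rational(24, 181), Mul(Rational(1, 181), g), Mul(Rational(-1, 181), W, g)))
Mul(Add(-641, Function('s')(-5, Function('J')(6))), Add(-15905, -14691)) = Mul(Add(-641, Add(Rational(24, 181), Mul(Rational(1, 181), -5), Mul(Rational(-1, 181), 0, -5))), Add(-15905, -14691)) = Mul(Add(-641, Add(Rational(24, 181), Rational(-5, 181), 0)), -30596) = Mul(Add(-641, Rational(19, 181)), -30596) = Mul(Rational(-116002, 181), -30596) = Rational(3549197192, 181)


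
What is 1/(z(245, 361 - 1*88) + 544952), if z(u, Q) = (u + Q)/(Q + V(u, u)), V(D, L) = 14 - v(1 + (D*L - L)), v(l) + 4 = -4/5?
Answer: 1459/795087558 ≈ 1.8350e-6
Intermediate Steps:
v(l) = -24/5 (v(l) = -4 - 4/5 = -4 - 4*⅕ = -4 - ⅘ = -24/5)
V(D, L) = 94/5 (V(D, L) = 14 - 1*(-24/5) = 14 + 24/5 = 94/5)
z(u, Q) = (Q + u)/(94/5 + Q) (z(u, Q) = (u + Q)/(Q + 94/5) = (Q + u)/(94/5 + Q))
1/(z(245, 361 - 1*88) + 544952) = 1/(5*((361 - 1*88) + 245)/(94 + 5*(361 - 1*88)) + 544952) = 1/(5*((361 - 88) + 245)/(94 + 5*(361 - 88)) + 544952) = 1/(5*(273 + 245)/(94 + 5*273) + 544952) = 1/(5*518/(94 + 1365) + 544952) = 1/(5*518/1459 + 544952) = 1/(5*(1/1459)*518 + 544952) = 1/(2590/1459 + 544952) = 1/(795087558/1459) = 1459/795087558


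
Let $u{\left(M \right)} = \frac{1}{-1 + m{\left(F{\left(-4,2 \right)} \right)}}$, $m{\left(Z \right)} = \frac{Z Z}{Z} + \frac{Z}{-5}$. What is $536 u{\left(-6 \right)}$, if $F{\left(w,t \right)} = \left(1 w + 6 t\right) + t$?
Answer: $\frac{536}{7} \approx 76.571$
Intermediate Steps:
$F{\left(w,t \right)} = w + 7 t$ ($F{\left(w,t \right)} = \left(w + 6 t\right) + t = w + 7 t$)
$m{\left(Z \right)} = \frac{4 Z}{5}$ ($m{\left(Z \right)} = \frac{Z^{2}}{Z} + Z \left(- \frac{1}{5}\right) = Z - \frac{Z}{5} = \frac{4 Z}{5}$)
$u{\left(M \right)} = \frac{1}{7}$ ($u{\left(M \right)} = \frac{1}{-1 + \frac{4 \left(-4 + 7 \cdot 2\right)}{5}} = \frac{1}{-1 + \frac{4 \left(-4 + 14\right)}{5}} = \frac{1}{-1 + \frac{4}{5} \cdot 10} = \frac{1}{-1 + 8} = \frac{1}{7}$)
$536 u{\left(-6 \right)} = 536 \cdot \frac{1}{7} = \frac{536}{7}$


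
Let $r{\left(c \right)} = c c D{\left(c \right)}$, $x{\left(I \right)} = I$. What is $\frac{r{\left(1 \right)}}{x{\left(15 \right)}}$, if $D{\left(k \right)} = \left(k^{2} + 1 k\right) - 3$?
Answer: $- \frac{1}{15} \approx -0.066667$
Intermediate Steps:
$D{\left(k \right)} = -3 + k + k^{2}$ ($D{\left(k \right)} = \left(k^{2} + k\right) - 3 = \left(k + k^{2}\right) - 3 = -3 + k + k^{2}$)
$r{\left(c \right)} = c^{2} \left(-3 + c + c^{2}\right)$ ($r{\left(c \right)} = c c \left(-3 + c + c^{2}\right) = c^{2} \left(-3 + c + c^{2}\right)$)
$\frac{r{\left(1 \right)}}{x{\left(15 \right)}} = \frac{1^{2} \left(-3 + 1 + 1^{2}\right)}{15} = 1 \left(-3 + 1 + 1\right) \frac{1}{15} = 1 \left(-1\right) \frac{1}{15} = \left(-1\right) \frac{1}{15} = - \frac{1}{15}$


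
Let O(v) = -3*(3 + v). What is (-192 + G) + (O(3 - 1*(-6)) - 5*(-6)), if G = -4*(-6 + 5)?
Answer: -194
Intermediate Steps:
G = 4 (G = -4*(-1) = 4)
O(v) = -9 - 3*v
(-192 + G) + (O(3 - 1*(-6)) - 5*(-6)) = (-192 + 4) + ((-9 - 3*(3 - 1*(-6))) - 5*(-6)) = -188 + ((-9 - 3*(3 + 6)) + 30) = -188 + ((-9 - 3*9) + 30) = -188 + ((-9 - 27) + 30) = -188 + (-36 + 30) = -188 - 6 = -194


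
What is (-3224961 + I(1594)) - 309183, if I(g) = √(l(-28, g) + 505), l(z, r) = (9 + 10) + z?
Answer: -3534144 + 4*√31 ≈ -3.5341e+6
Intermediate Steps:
l(z, r) = 19 + z
I(g) = 4*√31 (I(g) = √((19 - 28) + 505) = √(-9 + 505) = √496 = 4*√31)
(-3224961 + I(1594)) - 309183 = (-3224961 + 4*√31) - 309183 = -3534144 + 4*√31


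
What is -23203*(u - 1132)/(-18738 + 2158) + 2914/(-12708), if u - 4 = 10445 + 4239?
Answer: 499640541053/26337330 ≈ 18971.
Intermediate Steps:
u = 14688 (u = 4 + (10445 + 4239) = 4 + 14684 = 14688)
-23203*(u - 1132)/(-18738 + 2158) + 2914/(-12708) = -23203*(14688 - 1132)/(-18738 + 2158) + 2914/(-12708) = -23203/((-16580/13556)) + 2914*(-1/12708) = -23203/((-16580*1/13556)) - 1457/6354 = -23203/(-4145/3389) - 1457/6354 = -23203*(-3389/4145) - 1457/6354 = 78634967/4145 - 1457/6354 = 499640541053/26337330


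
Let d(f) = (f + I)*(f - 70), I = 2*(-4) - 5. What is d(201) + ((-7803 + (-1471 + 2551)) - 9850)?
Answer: 8055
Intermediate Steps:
I = -13 (I = -8 - 5 = -13)
d(f) = (-70 + f)*(-13 + f) (d(f) = (f - 13)*(f - 70) = (-13 + f)*(-70 + f) = (-70 + f)*(-13 + f))
d(201) + ((-7803 + (-1471 + 2551)) - 9850) = (910 + 201² - 83*201) + ((-7803 + (-1471 + 2551)) - 9850) = (910 + 40401 - 16683) + ((-7803 + 1080) - 9850) = 24628 + (-6723 - 9850) = 24628 - 16573 = 8055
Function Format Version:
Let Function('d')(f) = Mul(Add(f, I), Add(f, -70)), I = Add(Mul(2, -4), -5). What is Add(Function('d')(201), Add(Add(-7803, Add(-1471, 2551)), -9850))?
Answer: 8055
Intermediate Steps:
I = -13 (I = Add(-8, -5) = -13)
Function('d')(f) = Mul(Add(-70, f), Add(-13, f)) (Function('d')(f) = Mul(Add(f, -13), Add(f, -70)) = Mul(Add(-13, f), Add(-70, f)) = Mul(Add(-70, f), Add(-13, f)))
Add(Function('d')(201), Add(Add(-7803, Add(-1471, 2551)), -9850)) = Add(Add(910, Pow(201, 2), Mul(-83, 201)), Add(Add(-7803, Add(-1471, 2551)), -9850)) = Add(Add(910, 40401, -16683), Add(Add(-7803, 1080), -9850)) = Add(24628, Add(-6723, -9850)) = Add(24628, -16573) = 8055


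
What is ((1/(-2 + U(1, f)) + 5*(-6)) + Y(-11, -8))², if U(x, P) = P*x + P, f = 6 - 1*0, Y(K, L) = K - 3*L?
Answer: 28561/100 ≈ 285.61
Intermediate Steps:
f = 6 (f = 6 + 0 = 6)
U(x, P) = P + P*x
((1/(-2 + U(1, f)) + 5*(-6)) + Y(-11, -8))² = ((1/(-2 + 6*(1 + 1)) + 5*(-6)) + (-11 - 3*(-8)))² = ((1/(-2 + 6*2) - 30) + (-11 + 24))² = ((1/(-2 + 12) - 30) + 13)² = ((1/10 - 30) + 13)² = ((⅒ - 30) + 13)² = (-299/10 + 13)² = (-169/10)² = 28561/100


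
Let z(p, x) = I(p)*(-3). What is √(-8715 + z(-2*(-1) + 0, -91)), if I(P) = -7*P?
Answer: 7*I*√177 ≈ 93.129*I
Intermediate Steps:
z(p, x) = 21*p (z(p, x) = -7*p*(-3) = 21*p)
√(-8715 + z(-2*(-1) + 0, -91)) = √(-8715 + 21*(-2*(-1) + 0)) = √(-8715 + 21*(2 + 0)) = √(-8715 + 21*2) = √(-8715 + 42) = √(-8673) = 7*I*√177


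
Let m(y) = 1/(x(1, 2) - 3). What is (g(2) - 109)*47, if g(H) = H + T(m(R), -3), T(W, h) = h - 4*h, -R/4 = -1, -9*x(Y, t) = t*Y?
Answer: -4606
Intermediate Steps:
x(Y, t) = -Y*t/9 (x(Y, t) = -t*Y/9 = -Y*t/9)
R = 4 (R = -4*(-1) = 4)
m(y) = -9/29 (m(y) = 1/(-⅑*1*2 - 3) = 1/(-2/9 - 3) = 1/(-29/9) = -9/29)
T(W, h) = -3*h
g(H) = 9 + H (g(H) = H - 3*(-3) = H + 9 = 9 + H)
(g(2) - 109)*47 = ((9 + 2) - 109)*47 = (11 - 109)*47 = -98*47 = -4606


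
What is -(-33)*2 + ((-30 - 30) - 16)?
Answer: -10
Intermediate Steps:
-(-33)*2 + ((-30 - 30) - 16) = -11*(-6) + (-60 - 16) = 66 - 76 = -10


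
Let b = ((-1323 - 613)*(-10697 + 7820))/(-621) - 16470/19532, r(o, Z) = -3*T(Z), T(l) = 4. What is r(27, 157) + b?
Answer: -18157753373/2021562 ≈ -8982.0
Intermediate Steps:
r(o, Z) = -12 (r(o, Z) = -3*4 = -12)
b = -18133494629/2021562 (b = -1936*(-2877)*(-1/621) - 16470*1/19532 = 5569872*(-1/621) - 8235/9766 = -1856624/207 - 8235/9766 = -18133494629/2021562 ≈ -8970.0)
r(27, 157) + b = -12 - 18133494629/2021562 = -18157753373/2021562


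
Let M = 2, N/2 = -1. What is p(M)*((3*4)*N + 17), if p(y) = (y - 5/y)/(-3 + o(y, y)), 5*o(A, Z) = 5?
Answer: -7/4 ≈ -1.7500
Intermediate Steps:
N = -2 (N = 2*(-1) = -2)
o(A, Z) = 1 (o(A, Z) = (⅕)*5 = 1)
p(y) = -y/2 + 5/(2*y) (p(y) = (y - 5/y)/(-3 + 1) = (y - 5/y)/(-2) = (y - 5/y)*(-½) = -y/2 + 5/(2*y))
p(M)*((3*4)*N + 17) = ((½)*(5 - 1*2²)/2)*((3*4)*(-2) + 17) = ((½)*(½)*(5 - 1*4))*(12*(-2) + 17) = ((½)*(½)*(5 - 4))*(-24 + 17) = ((½)*(½)*1)*(-7) = (¼)*(-7) = -7/4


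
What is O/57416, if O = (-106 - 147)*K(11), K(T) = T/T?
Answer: -253/57416 ≈ -0.0044064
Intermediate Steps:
K(T) = 1
O = -253 (O = (-106 - 147)*1 = -253*1 = -253)
O/57416 = -253/57416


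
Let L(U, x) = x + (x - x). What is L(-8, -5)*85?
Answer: -425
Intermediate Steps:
L(U, x) = x (L(U, x) = x + 0 = x)
L(-8, -5)*85 = -5*85 = -425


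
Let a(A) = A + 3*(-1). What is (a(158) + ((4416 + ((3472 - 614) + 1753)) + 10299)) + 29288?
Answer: 48769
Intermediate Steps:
a(A) = -3 + A (a(A) = A - 3 = -3 + A)
(a(158) + ((4416 + ((3472 - 614) + 1753)) + 10299)) + 29288 = ((-3 + 158) + ((4416 + ((3472 - 614) + 1753)) + 10299)) + 29288 = (155 + ((4416 + (2858 + 1753)) + 10299)) + 29288 = (155 + ((4416 + 4611) + 10299)) + 29288 = (155 + (9027 + 10299)) + 29288 = (155 + 19326) + 29288 = 19481 + 29288 = 48769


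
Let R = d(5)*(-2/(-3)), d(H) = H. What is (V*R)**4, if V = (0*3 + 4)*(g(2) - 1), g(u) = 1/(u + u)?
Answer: 10000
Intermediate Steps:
g(u) = 1/(2*u)
R = 10/3 (R = 5*(-2/(-3)) = 5*(-2*(-1/3)) = 5*(2/3) = 10/3 ≈ 3.3333)
V = -3 (V = (0*3 + 4)*((1/2)/2 - 1) = (0 + 4)*((1/2)*(1/2) - 1) = 4*(1/4 - 1) = 4*(-3/4) = -3)
(V*R)**4 = (-3*10/3)**4 = (-10)**4 = 10000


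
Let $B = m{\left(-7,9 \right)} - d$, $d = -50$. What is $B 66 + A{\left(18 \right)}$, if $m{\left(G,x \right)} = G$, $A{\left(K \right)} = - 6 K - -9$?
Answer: $2739$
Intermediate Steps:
$A{\left(K \right)} = 9 - 6 K$ ($A{\left(K \right)} = - 6 K + 9 = 9 - 6 K$)
$B = 43$ ($B = -7 - -50 = -7 + 50 = 43$)
$B 66 + A{\left(18 \right)} = 43 \cdot 66 + \left(9 - 108\right) = 2838 + \left(9 - 108\right) = 2838 - 99 = 2739$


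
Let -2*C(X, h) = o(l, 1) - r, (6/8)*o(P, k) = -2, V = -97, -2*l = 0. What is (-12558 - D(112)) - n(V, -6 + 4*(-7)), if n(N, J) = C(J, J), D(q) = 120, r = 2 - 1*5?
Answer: -76067/6 ≈ -12678.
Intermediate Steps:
l = 0 (l = -1/2*0 = 0)
r = -3 (r = 2 - 5 = -3)
o(P, k) = -8/3 (o(P, k) = (4/3)*(-2) = -8/3)
C(X, h) = -1/6 (C(X, h) = -(-8/3 - 1*(-3))/2 = -(-8/3 + 3)/2 = -1/2*1/3 = -1/6)
n(N, J) = -1/6
(-12558 - D(112)) - n(V, -6 + 4*(-7)) = (-12558 - 1*120) - 1*(-1/6) = (-12558 - 120) + 1/6 = -12678 + 1/6 = -76067/6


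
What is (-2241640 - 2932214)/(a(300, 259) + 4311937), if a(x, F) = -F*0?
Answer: -739122/615991 ≈ -1.1999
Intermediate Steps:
a(x, F) = 0
(-2241640 - 2932214)/(a(300, 259) + 4311937) = (-2241640 - 2932214)/(0 + 4311937) = -5173854/4311937 = -5173854*1/4311937 = -739122/615991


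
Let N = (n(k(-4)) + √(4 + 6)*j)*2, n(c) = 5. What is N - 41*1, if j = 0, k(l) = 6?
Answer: -31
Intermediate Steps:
N = 10 (N = (5 + √(4 + 6)*0)*2 = (5 + √10*0)*2 = (5 + 0)*2 = 5*2 = 10)
N - 41*1 = 10 - 41*1 = 10 - 41 = -31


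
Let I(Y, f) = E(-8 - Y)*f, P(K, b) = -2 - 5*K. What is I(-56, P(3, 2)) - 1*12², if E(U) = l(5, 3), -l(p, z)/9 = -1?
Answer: -297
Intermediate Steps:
l(p, z) = 9 (l(p, z) = -9*(-1) = 9)
E(U) = 9
I(Y, f) = 9*f
I(-56, P(3, 2)) - 1*12² = 9*(-2 - 5*3) - 1*12² = 9*(-2 - 15) - 1*144 = 9*(-17) - 144 = -153 - 144 = -297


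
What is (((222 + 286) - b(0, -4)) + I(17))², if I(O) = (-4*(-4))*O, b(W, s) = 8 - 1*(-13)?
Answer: 576081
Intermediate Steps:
b(W, s) = 21 (b(W, s) = 8 + 13 = 21)
I(O) = 16*O
(((222 + 286) - b(0, -4)) + I(17))² = (((222 + 286) - 1*21) + 16*17)² = ((508 - 21) + 272)² = (487 + 272)² = 759² = 576081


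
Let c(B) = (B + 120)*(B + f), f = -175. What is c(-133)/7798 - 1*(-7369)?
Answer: 4104819/557 ≈ 7369.5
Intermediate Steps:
c(B) = (-175 + B)*(120 + B) (c(B) = (B + 120)*(B - 175) = (120 + B)*(-175 + B) = (-175 + B)*(120 + B))
c(-133)/7798 - 1*(-7369) = (-21000 + (-133)² - 55*(-133))/7798 - 1*(-7369) = (-21000 + 17689 + 7315)*(1/7798) + 7369 = 4004*(1/7798) + 7369 = 286/557 + 7369 = 4104819/557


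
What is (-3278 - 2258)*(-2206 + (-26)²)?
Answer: 8470080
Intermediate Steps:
(-3278 - 2258)*(-2206 + (-26)²) = -5536*(-2206 + 676) = -5536*(-1530) = 8470080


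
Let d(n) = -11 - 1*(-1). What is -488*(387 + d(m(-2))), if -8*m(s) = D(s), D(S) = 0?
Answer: -183976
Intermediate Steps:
m(s) = 0 (m(s) = -1/8*0 = 0)
d(n) = -10 (d(n) = -11 + 1 = -10)
-488*(387 + d(m(-2))) = -488*(387 - 10) = -488*377 = -1*183976 = -183976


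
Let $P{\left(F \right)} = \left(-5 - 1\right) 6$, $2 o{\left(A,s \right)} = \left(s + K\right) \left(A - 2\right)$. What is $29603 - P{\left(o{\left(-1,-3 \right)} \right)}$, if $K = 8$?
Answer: $29639$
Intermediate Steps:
$o{\left(A,s \right)} = \frac{\left(-2 + A\right) \left(8 + s\right)}{2}$ ($o{\left(A,s \right)} = \frac{\left(s + 8\right) \left(A - 2\right)}{2} = \frac{\left(8 + s\right) \left(-2 + A\right)}{2} = \frac{\left(-2 + A\right) \left(8 + s\right)}{2}$)
$P{\left(F \right)} = -36$ ($P{\left(F \right)} = \left(-6\right) 6 = -36$)
$29603 - P{\left(o{\left(-1,-3 \right)} \right)} = 29603 - -36 = 29603 + 36 = 29639$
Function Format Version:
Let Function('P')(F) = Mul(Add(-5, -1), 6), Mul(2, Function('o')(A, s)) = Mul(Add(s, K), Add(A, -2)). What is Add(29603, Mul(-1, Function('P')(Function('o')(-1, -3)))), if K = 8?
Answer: 29639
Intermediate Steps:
Function('o')(A, s) = Mul(Rational(1, 2), Add(-2, A), Add(8, s)) (Function('o')(A, s) = Mul(Rational(1, 2), Mul(Add(s, 8), Add(A, -2))) = Mul(Rational(1, 2), Mul(Add(8, s), Add(-2, A))) = Mul(Rational(1, 2), Mul(Add(-2, A), Add(8, s))) = Mul(Rational(1, 2), Add(-2, A), Add(8, s)))
Function('P')(F) = -36 (Function('P')(F) = Mul(-6, 6) = -36)
Add(29603, Mul(-1, Function('P')(Function('o')(-1, -3)))) = Add(29603, Mul(-1, -36)) = Add(29603, 36) = 29639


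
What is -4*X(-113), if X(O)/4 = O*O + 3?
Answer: -204352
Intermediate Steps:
X(O) = 12 + 4*O² (X(O) = 4*(O*O + 3) = 4*(O² + 3) = 4*(3 + O²) = 12 + 4*O²)
-4*X(-113) = -4*(12 + 4*(-113)²) = -4*(12 + 4*12769) = -4*(12 + 51076) = -4*51088 = -204352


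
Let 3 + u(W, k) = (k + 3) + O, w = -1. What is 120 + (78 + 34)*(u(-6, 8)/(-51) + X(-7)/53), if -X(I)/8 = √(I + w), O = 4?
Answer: 1592/17 - 1792*I*√2/53 ≈ 93.647 - 47.816*I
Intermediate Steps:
X(I) = -8*√(-1 + I) (X(I) = -8*√(I - 1) = -8*√(-1 + I))
u(W, k) = 4 + k (u(W, k) = -3 + ((k + 3) + 4) = -3 + ((3 + k) + 4) = -3 + (7 + k) = 4 + k)
120 + (78 + 34)*(u(-6, 8)/(-51) + X(-7)/53) = 120 + (78 + 34)*((4 + 8)/(-51) - 8*√(-1 - 7)/53) = 120 + 112*(12*(-1/51) - 16*I*√2*(1/53)) = 120 + 112*(-4/17 - 16*I*√2*(1/53)) = 120 + 112*(-4/17 - 16*I*√2/53) = 120 + (-448/17 - 1792*I*√2/53) = 1592/17 - 1792*I*√2/53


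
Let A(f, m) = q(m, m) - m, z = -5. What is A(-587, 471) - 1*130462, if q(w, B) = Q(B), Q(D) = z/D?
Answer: -61669448/471 ≈ -1.3093e+5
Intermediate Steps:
Q(D) = -5/D
q(w, B) = -5/B
A(f, m) = -m - 5/m (A(f, m) = -5/m - m = -m - 5/m)
A(-587, 471) - 1*130462 = (-1*471 - 5/471) - 1*130462 = (-471 - 5*1/471) - 130462 = (-471 - 5/471) - 130462 = -221846/471 - 130462 = -61669448/471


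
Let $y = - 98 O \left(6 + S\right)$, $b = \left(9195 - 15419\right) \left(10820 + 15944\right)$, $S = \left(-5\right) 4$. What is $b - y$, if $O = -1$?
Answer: $-166577764$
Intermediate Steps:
$S = -20$
$b = -166579136$ ($b = \left(-6224\right) 26764 = -166579136$)
$y = -1372$ ($y = - 98 \left(- (6 - 20)\right) = - 98 \left(\left(-1\right) \left(-14\right)\right) = \left(-98\right) 14 = -1372$)
$b - y = -166579136 - -1372 = -166579136 + 1372 = -166577764$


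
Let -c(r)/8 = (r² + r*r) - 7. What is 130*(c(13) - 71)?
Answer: -353470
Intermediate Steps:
c(r) = 56 - 16*r² (c(r) = -8*((r² + r*r) - 7) = -8*((r² + r²) - 7) = -8*(2*r² - 7) = -8*(-7 + 2*r²) = 56 - 16*r²)
130*(c(13) - 71) = 130*((56 - 16*13²) - 71) = 130*((56 - 16*169) - 71) = 130*((56 - 2704) - 71) = 130*(-2648 - 71) = 130*(-2719) = -353470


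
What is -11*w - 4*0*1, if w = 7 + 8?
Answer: -165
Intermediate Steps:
w = 15
-11*w - 4*0*1 = -11*15 - 4*0*1 = -165 + 0*1 = -165 + 0 = -165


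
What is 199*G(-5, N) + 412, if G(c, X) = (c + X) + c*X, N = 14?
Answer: -11727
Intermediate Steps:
G(c, X) = X + c + X*c (G(c, X) = (X + c) + X*c = X + c + X*c)
199*G(-5, N) + 412 = 199*(14 - 5 + 14*(-5)) + 412 = 199*(14 - 5 - 70) + 412 = 199*(-61) + 412 = -12139 + 412 = -11727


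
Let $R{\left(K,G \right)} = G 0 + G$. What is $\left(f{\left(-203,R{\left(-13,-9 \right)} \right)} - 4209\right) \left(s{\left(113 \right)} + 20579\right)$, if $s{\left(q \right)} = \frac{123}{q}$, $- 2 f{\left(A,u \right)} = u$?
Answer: $- \frac{9777774975}{113} \approx -8.6529 \cdot 10^{7}$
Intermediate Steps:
$R{\left(K,G \right)} = G$ ($R{\left(K,G \right)} = 0 + G = G$)
$f{\left(A,u \right)} = - \frac{u}{2}$
$\left(f{\left(-203,R{\left(-13,-9 \right)} \right)} - 4209\right) \left(s{\left(113 \right)} + 20579\right) = \left(\left(- \frac{1}{2}\right) \left(-9\right) - 4209\right) \left(\frac{123}{113} + 20579\right) = \left(\frac{9}{2} - 4209\right) \left(123 \cdot \frac{1}{113} + 20579\right) = - \frac{8409 \left(\frac{123}{113} + 20579\right)}{2} = \left(- \frac{8409}{2}\right) \frac{2325550}{113} = - \frac{9777774975}{113}$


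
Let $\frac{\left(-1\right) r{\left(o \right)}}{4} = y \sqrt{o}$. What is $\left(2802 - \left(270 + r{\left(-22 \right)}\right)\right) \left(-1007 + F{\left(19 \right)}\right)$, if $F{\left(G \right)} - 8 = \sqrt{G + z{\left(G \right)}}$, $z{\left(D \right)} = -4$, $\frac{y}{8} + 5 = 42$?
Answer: $- 4 \left(633 + 296 i \sqrt{22}\right) \left(999 - \sqrt{15}\right) \approx -2.5197 \cdot 10^{6} - 5.5264 \cdot 10^{6} i$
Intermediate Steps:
$y = 296$ ($y = -40 + 8 \cdot 42 = -40 + 336 = 296$)
$r{\left(o \right)} = - 1184 \sqrt{o}$ ($r{\left(o \right)} = - 4 \cdot 296 \sqrt{o} = - 1184 \sqrt{o}$)
$F{\left(G \right)} = 8 + \sqrt{-4 + G}$ ($F{\left(G \right)} = 8 + \sqrt{G - 4} = 8 + \sqrt{-4 + G}$)
$\left(2802 - \left(270 + r{\left(-22 \right)}\right)\right) \left(-1007 + F{\left(19 \right)}\right) = \left(2802 - \left(270 - 1184 \sqrt{-22}\right)\right) \left(-1007 + \left(8 + \sqrt{-4 + 19}\right)\right) = \left(2802 - \left(270 - 1184 i \sqrt{22}\right)\right) \left(-1007 + \left(8 + \sqrt{15}\right)\right) = \left(2802 - \left(270 - 1184 i \sqrt{22}\right)\right) \left(-999 + \sqrt{15}\right) = \left(2532 + 1184 i \sqrt{22}\right) \left(-999 + \sqrt{15}\right) = \left(-999 + \sqrt{15}\right) \left(2532 + 1184 i \sqrt{22}\right)$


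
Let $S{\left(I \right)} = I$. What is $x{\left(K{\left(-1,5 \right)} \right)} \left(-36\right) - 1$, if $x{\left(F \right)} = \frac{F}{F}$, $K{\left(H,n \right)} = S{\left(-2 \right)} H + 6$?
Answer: $-37$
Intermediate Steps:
$K{\left(H,n \right)} = 6 - 2 H$ ($K{\left(H,n \right)} = - 2 H + 6 = 6 - 2 H$)
$x{\left(F \right)} = 1$
$x{\left(K{\left(-1,5 \right)} \right)} \left(-36\right) - 1 = 1 \left(-36\right) - 1 = -36 - 1 = -37$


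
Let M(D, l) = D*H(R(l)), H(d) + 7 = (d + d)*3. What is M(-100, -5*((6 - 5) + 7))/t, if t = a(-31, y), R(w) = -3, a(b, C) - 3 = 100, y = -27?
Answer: 2500/103 ≈ 24.272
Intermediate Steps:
a(b, C) = 103 (a(b, C) = 3 + 100 = 103)
H(d) = -7 + 6*d (H(d) = -7 + (d + d)*3 = -7 + (2*d)*3 = -7 + 6*d)
t = 103
M(D, l) = -25*D (M(D, l) = D*(-7 + 6*(-3)) = D*(-7 - 18) = D*(-25) = -25*D)
M(-100, -5*((6 - 5) + 7))/t = -25*(-100)/103 = 2500*(1/103) = 2500/103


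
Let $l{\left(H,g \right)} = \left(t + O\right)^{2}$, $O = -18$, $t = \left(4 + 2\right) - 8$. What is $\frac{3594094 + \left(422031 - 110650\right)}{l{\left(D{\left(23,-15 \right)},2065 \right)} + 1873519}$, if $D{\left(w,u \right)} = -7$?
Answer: $\frac{3905475}{1873919} \approx 2.0841$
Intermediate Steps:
$t = -2$ ($t = 6 - 8 = -2$)
$l{\left(H,g \right)} = 400$ ($l{\left(H,g \right)} = \left(-2 - 18\right)^{2} = \left(-20\right)^{2} = 400$)
$\frac{3594094 + \left(422031 - 110650\right)}{l{\left(D{\left(23,-15 \right)},2065 \right)} + 1873519} = \frac{3594094 + \left(422031 - 110650\right)}{400 + 1873519} = \frac{3594094 + 311381}{1873919} = 3905475 \cdot \frac{1}{1873919} = \frac{3905475}{1873919}$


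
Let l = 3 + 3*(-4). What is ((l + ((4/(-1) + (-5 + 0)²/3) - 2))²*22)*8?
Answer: 70400/9 ≈ 7822.2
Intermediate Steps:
l = -9 (l = 3 - 12 = -9)
((l + ((4/(-1) + (-5 + 0)²/3) - 2))²*22)*8 = ((-9 + ((4/(-1) + (-5 + 0)²/3) - 2))²*22)*8 = ((-9 + ((4*(-1) + (-5)²*(⅓)) - 2))²*22)*8 = ((-9 + ((-4 + 25*(⅓)) - 2))²*22)*8 = ((-9 + ((-4 + 25/3) - 2))²*22)*8 = ((-9 + (13/3 - 2))²*22)*8 = ((-9 + 7/3)²*22)*8 = ((-20/3)²*22)*8 = ((400/9)*22)*8 = (8800/9)*8 = 70400/9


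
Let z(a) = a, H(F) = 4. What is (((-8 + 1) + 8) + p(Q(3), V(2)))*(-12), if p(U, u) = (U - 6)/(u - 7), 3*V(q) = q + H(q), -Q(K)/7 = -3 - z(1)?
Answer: 204/5 ≈ 40.800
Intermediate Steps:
Q(K) = 28 (Q(K) = -7*(-3 - 1*1) = -7*(-3 - 1) = -7*(-4) = 28)
V(q) = 4/3 + q/3 (V(q) = (q + 4)/3 = (4 + q)/3 = 4/3 + q/3)
p(U, u) = (-6 + U)/(-7 + u)
(((-8 + 1) + 8) + p(Q(3), V(2)))*(-12) = (((-8 + 1) + 8) + (-6 + 28)/(-7 + (4/3 + (⅓)*2)))*(-12) = ((-7 + 8) + 22/(-7 + (4/3 + ⅔)))*(-12) = (1 + 22/(-7 + 2))*(-12) = (1 + 22/(-5))*(-12) = (1 - ⅕*22)*(-12) = (1 - 22/5)*(-12) = -17/5*(-12) = 204/5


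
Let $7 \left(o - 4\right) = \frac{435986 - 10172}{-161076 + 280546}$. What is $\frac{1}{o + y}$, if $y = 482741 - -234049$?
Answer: $\frac{418145}{299724040037} \approx 1.3951 \cdot 10^{-6}$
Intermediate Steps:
$o = \frac{1885487}{418145}$ ($o = 4 + \frac{\left(435986 - 10172\right) \frac{1}{-161076 + 280546}}{7} = 4 + \frac{425814 \cdot \frac{1}{119470}}{7} = 4 + \frac{1}{7} \cdot \frac{212907}{59735} = 4 + \frac{212907}{418145} = \frac{1885487}{418145} \approx 4.5092$)
$y = 716790$ ($y = 482741 + 234049 = 716790$)
$\frac{1}{o + y} = \frac{1}{\frac{1885487}{418145} + 716790} = \frac{1}{\frac{299724040037}{418145}} = \frac{418145}{299724040037}$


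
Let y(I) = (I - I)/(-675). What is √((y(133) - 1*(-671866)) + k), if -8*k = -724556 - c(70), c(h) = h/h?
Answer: √12198970/4 ≈ 873.18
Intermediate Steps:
c(h) = 1
y(I) = 0 (y(I) = 0*(-1/675) = 0)
k = 724557/8 (k = -(-724556 - 1*1)/8 = -(-724556 - 1)/8 = -⅛*(-724557) = 724557/8 ≈ 90570.)
√((y(133) - 1*(-671866)) + k) = √((0 - 1*(-671866)) + 724557/8) = √((0 + 671866) + 724557/8) = √(671866 + 724557/8) = √(6099485/8) = √12198970/4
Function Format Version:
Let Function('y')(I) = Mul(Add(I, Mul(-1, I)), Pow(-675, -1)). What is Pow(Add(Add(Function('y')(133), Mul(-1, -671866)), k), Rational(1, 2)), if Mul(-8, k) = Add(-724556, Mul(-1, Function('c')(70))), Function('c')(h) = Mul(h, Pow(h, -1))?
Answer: Mul(Rational(1, 4), Pow(12198970, Rational(1, 2))) ≈ 873.18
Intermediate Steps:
Function('c')(h) = 1
Function('y')(I) = 0 (Function('y')(I) = Mul(0, Rational(-1, 675)) = 0)
k = Rational(724557, 8) (k = Mul(Rational(-1, 8), Add(-724556, Mul(-1, 1))) = Mul(Rational(-1, 8), Add(-724556, -1)) = Mul(Rational(-1, 8), -724557) = Rational(724557, 8) ≈ 90570.)
Pow(Add(Add(Function('y')(133), Mul(-1, -671866)), k), Rational(1, 2)) = Pow(Add(Add(0, Mul(-1, -671866)), Rational(724557, 8)), Rational(1, 2)) = Pow(Add(Add(0, 671866), Rational(724557, 8)), Rational(1, 2)) = Pow(Add(671866, Rational(724557, 8)), Rational(1, 2)) = Pow(Rational(6099485, 8), Rational(1, 2)) = Mul(Rational(1, 4), Pow(12198970, Rational(1, 2)))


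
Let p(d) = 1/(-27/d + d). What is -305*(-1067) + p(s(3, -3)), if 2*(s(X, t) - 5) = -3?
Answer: 19200651/59 ≈ 3.2544e+5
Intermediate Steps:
s(X, t) = 7/2 (s(X, t) = 5 + (1/2)*(-3) = 5 - 3/2 = 7/2)
p(d) = 1/(d - 27/d)
-305*(-1067) + p(s(3, -3)) = -305*(-1067) + 7/(2*(-27 + (7/2)**2)) = 325435 + 7/(2*(-27 + 49/4)) = 325435 + 7/(2*(-59/4)) = 325435 + (7/2)*(-4/59) = 325435 - 14/59 = 19200651/59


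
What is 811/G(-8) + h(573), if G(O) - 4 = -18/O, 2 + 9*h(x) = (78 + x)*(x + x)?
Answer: 18680296/225 ≈ 83024.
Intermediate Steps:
h(x) = -2/9 + 2*x*(78 + x)/9 (h(x) = -2/9 + ((78 + x)*(x + x))/9 = -2/9 + ((78 + x)*(2*x))/9 = -2/9 + (2*x*(78 + x))/9 = -2/9 + 2*x*(78 + x)/9)
G(O) = 4 - 18/O
811/G(-8) + h(573) = 811/(4 - 18/(-8)) + (-2/9 + (2/9)*573**2 + (52/3)*573) = 811/(4 - 18*(-1/8)) + (-2/9 + (2/9)*328329 + 9932) = 811/(4 + 9/4) + (-2/9 + 72962 + 9932) = 811/(25/4) + 746044/9 = 811*(4/25) + 746044/9 = 3244/25 + 746044/9 = 18680296/225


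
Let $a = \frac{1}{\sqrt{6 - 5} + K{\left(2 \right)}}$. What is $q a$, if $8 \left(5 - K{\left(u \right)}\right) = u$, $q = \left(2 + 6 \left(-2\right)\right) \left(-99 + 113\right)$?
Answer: $- \frac{560}{23} \approx -24.348$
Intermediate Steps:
$q = -140$ ($q = \left(2 - 12\right) 14 = \left(-10\right) 14 = -140$)
$K{\left(u \right)} = 5 - \frac{u}{8}$
$a = \frac{4}{23}$ ($a = \frac{1}{\sqrt{6 - 5} + \left(5 - \frac{1}{4}\right)} = \frac{1}{\sqrt{1} + \left(5 - \frac{1}{4}\right)} = \frac{1}{1 + \frac{19}{4}} = \frac{1}{\frac{23}{4}} = \frac{4}{23} \approx 0.17391$)
$q a = \left(-140\right) \frac{4}{23} = - \frac{560}{23}$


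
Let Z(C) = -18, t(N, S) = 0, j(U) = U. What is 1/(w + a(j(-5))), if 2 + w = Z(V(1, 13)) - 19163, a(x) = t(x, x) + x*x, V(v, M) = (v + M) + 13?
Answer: -1/19158 ≈ -5.2197e-5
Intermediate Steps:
V(v, M) = 13 + M + v (V(v, M) = (M + v) + 13 = 13 + M + v)
a(x) = x² (a(x) = 0 + x*x = 0 + x² = x²)
w = -19183 (w = -2 + (-18 - 19163) = -2 - 19181 = -19183)
1/(w + a(j(-5))) = 1/(-19183 + (-5)²) = 1/(-19183 + 25) = 1/(-19158) = -1/19158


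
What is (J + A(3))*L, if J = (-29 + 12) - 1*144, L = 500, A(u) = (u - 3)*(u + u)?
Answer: -80500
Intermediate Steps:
A(u) = 2*u*(-3 + u) (A(u) = (-3 + u)*(2*u) = 2*u*(-3 + u))
J = -161 (J = -17 - 144 = -161)
(J + A(3))*L = (-161 + 2*3*(-3 + 3))*500 = (-161 + 2*3*0)*500 = (-161 + 0)*500 = -161*500 = -80500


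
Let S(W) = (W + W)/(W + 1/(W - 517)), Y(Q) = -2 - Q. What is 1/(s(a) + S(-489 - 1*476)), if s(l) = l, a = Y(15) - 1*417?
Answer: -1430131/617816594 ≈ -0.0023148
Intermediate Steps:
S(W) = 2*W/(W + 1/(-517 + W)) (S(W) = (2*W)/(W + 1/(-517 + W)) = 2*W/(W + 1/(-517 + W)))
a = -434 (a = (-2 - 1*15) - 1*417 = (-2 - 15) - 417 = -17 - 417 = -434)
1/(s(a) + S(-489 - 1*476)) = 1/(-434 + 2*(-489 - 1*476)*(-517 + (-489 - 1*476))/(1 + (-489 - 1*476)² - 517*(-489 - 1*476))) = 1/(-434 + 2*(-489 - 476)*(-517 + (-489 - 476))/(1 + (-489 - 476)² - 517*(-489 - 476))) = 1/(-434 + 2*(-965)*(-517 - 965)/(1 + (-965)² - 517*(-965))) = 1/(-434 + 2*(-965)*(-1482)/(1 + 931225 + 498905)) = 1/(-434 + 2*(-965)*(-1482)/1430131) = 1/(-434 + 2*(-965)*(1/1430131)*(-1482)) = 1/(-434 + 2860260/1430131) = 1/(-617816594/1430131) = -1430131/617816594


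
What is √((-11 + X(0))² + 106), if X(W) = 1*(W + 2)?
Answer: √187 ≈ 13.675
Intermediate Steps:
X(W) = 2 + W (X(W) = 1*(2 + W) = 2 + W)
√((-11 + X(0))² + 106) = √((-11 + (2 + 0))² + 106) = √((-11 + 2)² + 106) = √((-9)² + 106) = √(81 + 106) = √187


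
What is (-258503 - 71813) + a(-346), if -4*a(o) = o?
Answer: -660459/2 ≈ -3.3023e+5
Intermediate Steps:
a(o) = -o/4
(-258503 - 71813) + a(-346) = (-258503 - 71813) - ¼*(-346) = -330316 + 173/2 = -660459/2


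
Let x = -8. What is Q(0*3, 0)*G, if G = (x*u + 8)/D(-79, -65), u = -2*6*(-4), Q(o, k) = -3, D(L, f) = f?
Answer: -1128/65 ≈ -17.354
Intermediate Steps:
u = 48 (u = -12*(-4) = 48)
G = 376/65 (G = (-8*48 + 8)/(-65) = (-384 + 8)*(-1/65) = -376*(-1/65) = 376/65 ≈ 5.7846)
Q(0*3, 0)*G = -3*376/65 = -1128/65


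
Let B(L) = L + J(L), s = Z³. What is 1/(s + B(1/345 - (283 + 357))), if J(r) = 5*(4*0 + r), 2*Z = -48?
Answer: -115/2031358 ≈ -5.6612e-5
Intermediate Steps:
Z = -24 (Z = (½)*(-48) = -24)
J(r) = 5*r (J(r) = 5*(0 + r) = 5*r)
s = -13824 (s = (-24)³ = -13824)
B(L) = 6*L (B(L) = L + 5*L = 6*L)
1/(s + B(1/345 - (283 + 357))) = 1/(-13824 + 6*(1/345 - (283 + 357))) = 1/(-13824 + 6*(1/345 - 1*640)) = 1/(-13824 + 6*(1/345 - 640)) = 1/(-13824 + 6*(-220799/345)) = 1/(-13824 - 441598/115) = 1/(-2031358/115) = -115/2031358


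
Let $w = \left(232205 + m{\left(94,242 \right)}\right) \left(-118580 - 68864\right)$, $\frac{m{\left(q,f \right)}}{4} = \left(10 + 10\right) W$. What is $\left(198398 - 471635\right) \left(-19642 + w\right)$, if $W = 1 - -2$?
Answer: $11905056374938614$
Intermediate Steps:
$W = 3$ ($W = 1 + 2 = 3$)
$m{\left(q,f \right)} = 240$ ($m{\left(q,f \right)} = 4 \left(10 + 10\right) 3 = 4 \cdot 20 \cdot 3 = 4 \cdot 60 = 240$)
$w = -43570420580$ ($w = \left(232205 + 240\right) \left(-118580 - 68864\right) = 232445 \left(-187444\right) = -43570420580$)
$\left(198398 - 471635\right) \left(-19642 + w\right) = \left(198398 - 471635\right) \left(-19642 - 43570420580\right) = \left(-273237\right) \left(-43570440222\right) = 11905056374938614$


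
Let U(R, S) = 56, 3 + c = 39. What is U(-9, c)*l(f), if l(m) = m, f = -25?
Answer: -1400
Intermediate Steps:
c = 36 (c = -3 + 39 = 36)
U(-9, c)*l(f) = 56*(-25) = -1400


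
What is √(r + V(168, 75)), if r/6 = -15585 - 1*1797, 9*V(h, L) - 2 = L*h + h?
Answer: I*√925858/3 ≈ 320.74*I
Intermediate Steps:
V(h, L) = 2/9 + h/9 + L*h/9 (V(h, L) = 2/9 + (L*h + h)/9 = 2/9 + (h + L*h)/9 = 2/9 + (h/9 + L*h/9) = 2/9 + h/9 + L*h/9)
r = -104292 (r = 6*(-15585 - 1*1797) = 6*(-15585 - 1797) = 6*(-17382) = -104292)
√(r + V(168, 75)) = √(-104292 + (2/9 + (⅑)*168 + (⅑)*75*168)) = √(-104292 + (2/9 + 56/3 + 1400)) = √(-104292 + 12770/9) = √(-925858/9) = I*√925858/3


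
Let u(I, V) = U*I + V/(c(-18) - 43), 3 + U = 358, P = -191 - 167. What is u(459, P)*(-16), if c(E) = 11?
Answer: -2607299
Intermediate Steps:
P = -358
U = 355 (U = -3 + 358 = 355)
u(I, V) = 355*I - V/32 (u(I, V) = 355*I + V/(11 - 43) = 355*I + V/(-32) = 355*I - V/32)
u(459, P)*(-16) = (355*459 - 1/32*(-358))*(-16) = (162945 + 179/16)*(-16) = (2607299/16)*(-16) = -2607299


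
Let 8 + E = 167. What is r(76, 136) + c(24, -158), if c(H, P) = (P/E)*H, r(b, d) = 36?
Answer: 644/53 ≈ 12.151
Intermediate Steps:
E = 159 (E = -8 + 167 = 159)
c(H, P) = H*P/159 (c(H, P) = (P/159)*H = H*P/159)
r(76, 136) + c(24, -158) = 36 + (1/159)*24*(-158) = 36 - 1264/53 = 644/53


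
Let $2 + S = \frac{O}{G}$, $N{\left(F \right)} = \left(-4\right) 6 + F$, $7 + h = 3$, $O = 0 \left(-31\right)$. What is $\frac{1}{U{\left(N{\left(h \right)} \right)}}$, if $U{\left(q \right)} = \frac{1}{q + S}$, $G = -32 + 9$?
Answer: $-30$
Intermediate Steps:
$G = -23$
$O = 0$
$h = -4$ ($h = -7 + 3 = -4$)
$N{\left(F \right)} = -24 + F$
$S = -2$ ($S = -2 + \frac{0}{-23} = -2 + 0 \left(- \frac{1}{23}\right) = -2 + 0 = -2$)
$U{\left(q \right)} = \frac{1}{-2 + q}$ ($U{\left(q \right)} = \frac{1}{q - 2} = \frac{1}{-2 + q}$)
$\frac{1}{U{\left(N{\left(h \right)} \right)}} = \frac{1}{\frac{1}{-2 - 28}} = \frac{1}{\frac{1}{-30}} = \frac{1}{- \frac{1}{30}} = -30$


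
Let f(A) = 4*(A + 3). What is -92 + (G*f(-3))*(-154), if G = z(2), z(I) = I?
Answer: -92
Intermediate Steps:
G = 2
f(A) = 12 + 4*A (f(A) = 4*(3 + A) = 12 + 4*A)
-92 + (G*f(-3))*(-154) = -92 + (2*(12 + 4*(-3)))*(-154) = -92 + (2*(12 - 12))*(-154) = -92 + (2*0)*(-154) = -92 + 0*(-154) = -92 + 0 = -92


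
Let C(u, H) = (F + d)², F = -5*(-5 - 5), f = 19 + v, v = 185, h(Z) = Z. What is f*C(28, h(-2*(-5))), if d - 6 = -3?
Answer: 573036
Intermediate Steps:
f = 204 (f = 19 + 185 = 204)
F = 50 (F = -5*(-10) = 50)
d = 3 (d = 6 - 3 = 3)
C(u, H) = 2809 (C(u, H) = (50 + 3)² = 53² = 2809)
f*C(28, h(-2*(-5))) = 204*2809 = 573036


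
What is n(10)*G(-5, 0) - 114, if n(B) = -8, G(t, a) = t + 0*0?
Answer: -74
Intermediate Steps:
G(t, a) = t (G(t, a) = t + 0 = t)
n(10)*G(-5, 0) - 114 = -8*(-5) - 114 = 40 - 114 = -74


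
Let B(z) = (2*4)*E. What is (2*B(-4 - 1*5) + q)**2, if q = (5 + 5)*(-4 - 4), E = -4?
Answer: 20736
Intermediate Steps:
B(z) = -32 (B(z) = (2*4)*(-4) = 8*(-4) = -32)
q = -80 (q = 10*(-8) = -80)
(2*B(-4 - 1*5) + q)**2 = (2*(-32) - 80)**2 = (-64 - 80)**2 = (-144)**2 = 20736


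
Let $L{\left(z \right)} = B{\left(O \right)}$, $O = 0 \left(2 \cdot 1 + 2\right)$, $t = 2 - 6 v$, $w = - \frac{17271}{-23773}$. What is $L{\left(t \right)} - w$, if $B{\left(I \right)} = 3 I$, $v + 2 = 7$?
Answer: $- \frac{17271}{23773} \approx -0.7265$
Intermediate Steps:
$v = 5$ ($v = -2 + 7 = 5$)
$w = \frac{17271}{23773}$ ($w = \left(-17271\right) \left(- \frac{1}{23773}\right) = \frac{17271}{23773} \approx 0.7265$)
$t = -28$ ($t = 2 - 30 = -28$)
$O = 0$ ($O = 0 \left(2 + 2\right) = 0 \cdot 4 = 0$)
$L{\left(z \right)} = 0$ ($L{\left(z \right)} = 3 \cdot 0 = 0$)
$L{\left(t \right)} - w = 0 - \frac{17271}{23773} = - \frac{17271}{23773}$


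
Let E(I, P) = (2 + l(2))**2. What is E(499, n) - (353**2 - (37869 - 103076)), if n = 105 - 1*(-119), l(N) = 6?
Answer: -189752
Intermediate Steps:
n = 224 (n = 105 + 119 = 224)
E(I, P) = 64 (E(I, P) = (2 + 6)**2 = 8**2 = 64)
E(499, n) - (353**2 - (37869 - 103076)) = 64 - (353**2 - (37869 - 103076)) = 64 - (124609 - 1*(-65207)) = 64 - (124609 + 65207) = 64 - 1*189816 = 64 - 189816 = -189752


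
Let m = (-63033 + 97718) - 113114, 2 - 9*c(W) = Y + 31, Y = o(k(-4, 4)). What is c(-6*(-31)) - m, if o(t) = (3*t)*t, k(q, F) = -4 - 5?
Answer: 705589/9 ≈ 78399.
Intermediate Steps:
k(q, F) = -9
o(t) = 3*t**2
Y = 243 (Y = 3*(-9)**2 = 3*81 = 243)
c(W) = -272/9 (c(W) = 2/9 - (243 + 31)/9 = 2/9 - 1/9*274 = 2/9 - 274/9 = -272/9)
m = -78429 (m = 34685 - 113114 = -78429)
c(-6*(-31)) - m = -272/9 - 1*(-78429) = -272/9 + 78429 = 705589/9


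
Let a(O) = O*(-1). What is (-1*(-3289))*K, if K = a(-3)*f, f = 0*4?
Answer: 0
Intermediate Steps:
a(O) = -O
f = 0
K = 0 (K = -1*(-3)*0 = 3*0 = 0)
(-1*(-3289))*K = -1*(-3289)*0 = 3289*0 = 0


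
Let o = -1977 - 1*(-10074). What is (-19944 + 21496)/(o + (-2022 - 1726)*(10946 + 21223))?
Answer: -1552/120561315 ≈ -1.2873e-5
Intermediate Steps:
o = 8097 (o = -1977 + 10074 = 8097)
(-19944 + 21496)/(o + (-2022 - 1726)*(10946 + 21223)) = (-19944 + 21496)/(8097 + (-2022 - 1726)*(10946 + 21223)) = 1552/(8097 - 3748*32169) = 1552/(8097 - 120569412) = 1552/(-120561315) = 1552*(-1/120561315) = -1552/120561315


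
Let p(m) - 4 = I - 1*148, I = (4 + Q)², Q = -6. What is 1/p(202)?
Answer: -1/140 ≈ -0.0071429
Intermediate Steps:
I = 4 (I = (4 - 6)² = (-2)² = 4)
p(m) = -140 (p(m) = 4 + (4 - 1*148) = 4 + (4 - 148) = 4 - 144 = -140)
1/p(202) = 1/(-140) = -1/140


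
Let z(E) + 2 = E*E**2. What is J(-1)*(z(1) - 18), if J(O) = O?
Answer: 19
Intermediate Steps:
z(E) = -2 + E**3 (z(E) = -2 + E*E**2 = -2 + E**3)
J(-1)*(z(1) - 18) = -((-2 + 1**3) - 18) = -((-2 + 1) - 18) = -(-1 - 18) = -1*(-19) = 19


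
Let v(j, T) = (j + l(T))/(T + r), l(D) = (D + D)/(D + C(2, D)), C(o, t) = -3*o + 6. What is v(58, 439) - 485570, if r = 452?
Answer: -144214270/297 ≈ -4.8557e+5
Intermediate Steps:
C(o, t) = 6 - 3*o
l(D) = 2 (l(D) = (D + D)/(D + (6 - 3*2)) = (2*D)/(D + (6 - 6)) = (2*D)/(D + 0) = (2*D)/D = 2)
v(j, T) = (2 + j)/(452 + T) (v(j, T) = (j + 2)/(T + 452) = (2 + j)/(452 + T))
v(58, 439) - 485570 = (2 + 58)/(452 + 439) - 485570 = 60/891 - 485570 = (1/891)*60 - 485570 = 20/297 - 485570 = -144214270/297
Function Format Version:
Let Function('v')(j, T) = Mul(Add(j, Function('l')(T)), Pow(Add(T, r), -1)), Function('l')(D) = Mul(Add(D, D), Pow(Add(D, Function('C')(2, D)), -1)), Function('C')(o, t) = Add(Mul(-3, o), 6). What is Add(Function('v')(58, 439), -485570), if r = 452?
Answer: Rational(-144214270, 297) ≈ -4.8557e+5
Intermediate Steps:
Function('C')(o, t) = Add(6, Mul(-3, o))
Function('l')(D) = 2 (Function('l')(D) = Mul(Add(D, D), Pow(Add(D, Add(6, Mul(-3, 2))), -1)) = Mul(Mul(2, D), Pow(Add(D, Add(6, -6)), -1)) = Mul(Mul(2, D), Pow(Add(D, 0), -1)) = Mul(Mul(2, D), Pow(D, -1)) = 2)
Function('v')(j, T) = Mul(Pow(Add(452, T), -1), Add(2, j)) (Function('v')(j, T) = Mul(Add(j, 2), Pow(Add(T, 452), -1)) = Mul(Add(2, j), Pow(Add(452, T), -1)) = Mul(Pow(Add(452, T), -1), Add(2, j)))
Add(Function('v')(58, 439), -485570) = Add(Mul(Pow(Add(452, 439), -1), Add(2, 58)), -485570) = Add(Mul(Pow(891, -1), 60), -485570) = Add(Mul(Rational(1, 891), 60), -485570) = Add(Rational(20, 297), -485570) = Rational(-144214270, 297)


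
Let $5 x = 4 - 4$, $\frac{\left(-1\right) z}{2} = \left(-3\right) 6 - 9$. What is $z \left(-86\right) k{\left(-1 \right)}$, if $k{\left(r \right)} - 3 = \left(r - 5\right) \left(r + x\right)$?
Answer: $-41796$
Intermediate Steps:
$z = 54$ ($z = - 2 \left(\left(-3\right) 6 - 9\right) = - 2 \left(-18 - 9\right) = \left(-2\right) \left(-27\right) = 54$)
$x = 0$ ($x = \frac{4 - 4}{5} = \frac{1}{5} \cdot 0 = 0$)
$k{\left(r \right)} = 3 + r \left(-5 + r\right)$ ($k{\left(r \right)} = 3 + \left(r - 5\right) \left(r + 0\right) = 3 + \left(-5 + r\right) r = 3 + r \left(-5 + r\right)$)
$z \left(-86\right) k{\left(-1 \right)} = 54 \left(-86\right) \left(3 + \left(-1\right)^{2} - -5\right) = - 4644 \left(3 + 1 + 5\right) = \left(-4644\right) 9 = -41796$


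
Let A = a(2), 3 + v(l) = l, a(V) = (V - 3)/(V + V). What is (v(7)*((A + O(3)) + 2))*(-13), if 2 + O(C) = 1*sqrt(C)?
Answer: 13 - 52*sqrt(3) ≈ -77.067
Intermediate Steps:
a(V) = (-3 + V)/(2*V) (a(V) = (-3 + V)/((2*V)) = (-3 + V)*(1/(2*V)) = (-3 + V)/(2*V))
v(l) = -3 + l
A = -1/4 (A = (1/2)*(-3 + 2)/2 = (1/2)*(1/2)*(-1) = -1/4 ≈ -0.25000)
O(C) = -2 + sqrt(C) (O(C) = -2 + 1*sqrt(C) = -2 + sqrt(C))
(v(7)*((A + O(3)) + 2))*(-13) = ((-3 + 7)*((-1/4 + (-2 + sqrt(3))) + 2))*(-13) = (4*((-9/4 + sqrt(3)) + 2))*(-13) = (4*(-1/4 + sqrt(3)))*(-13) = (-1 + 4*sqrt(3))*(-13) = 13 - 52*sqrt(3)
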